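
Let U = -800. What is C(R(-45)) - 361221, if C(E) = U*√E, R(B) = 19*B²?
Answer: -361221 - 36000*√19 ≈ -5.1814e+5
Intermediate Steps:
C(E) = -800*√E
C(R(-45)) - 361221 = -800*45*√19 - 361221 = -36000*√19 - 361221 = -361221 - 36000*√19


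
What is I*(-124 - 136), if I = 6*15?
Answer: -23400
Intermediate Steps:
I = 90
I*(-124 - 136) = 90*(-124 - 136) = 90*(-260) = -23400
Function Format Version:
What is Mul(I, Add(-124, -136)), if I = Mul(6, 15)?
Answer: -23400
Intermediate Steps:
I = 90
Mul(I, Add(-124, -136)) = Mul(90, Add(-124, -136)) = Mul(90, -260) = -23400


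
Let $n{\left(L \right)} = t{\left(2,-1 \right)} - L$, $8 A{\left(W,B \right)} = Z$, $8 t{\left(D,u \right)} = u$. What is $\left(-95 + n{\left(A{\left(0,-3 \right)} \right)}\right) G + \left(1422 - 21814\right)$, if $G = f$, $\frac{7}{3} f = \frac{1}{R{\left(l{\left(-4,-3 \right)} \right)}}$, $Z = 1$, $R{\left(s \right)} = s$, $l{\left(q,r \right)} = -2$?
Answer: $- \frac{1140809}{56} \approx -20372.0$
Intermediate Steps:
$t{\left(D,u \right)} = \frac{u}{8}$
$A{\left(W,B \right)} = \frac{1}{8}$ ($A{\left(W,B \right)} = \frac{1}{8} \cdot 1 = \frac{1}{8}$)
$f = - \frac{3}{14}$ ($f = \frac{3}{7 \left(-2\right)} = \frac{3}{7} \left(- \frac{1}{2}\right) = - \frac{3}{14} \approx -0.21429$)
$G = - \frac{3}{14} \approx -0.21429$
$n{\left(L \right)} = - \frac{1}{8} - L$ ($n{\left(L \right)} = \frac{1}{8} \left(-1\right) - L = - \frac{1}{8} - L$)
$\left(-95 + n{\left(A{\left(0,-3 \right)} \right)}\right) G + \left(1422 - 21814\right) = \left(-95 - \frac{1}{4}\right) \left(- \frac{3}{14}\right) + \left(1422 - 21814\right) = \left(-95 - \frac{1}{4}\right) \left(- \frac{3}{14}\right) - 20392 = \left(- \frac{381}{4}\right) \left(- \frac{3}{14}\right) - 20392 = \frac{1143}{56} - 20392 = - \frac{1140809}{56}$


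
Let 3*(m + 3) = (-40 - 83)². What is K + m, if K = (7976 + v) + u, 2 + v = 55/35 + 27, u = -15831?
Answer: -19519/7 ≈ -2788.4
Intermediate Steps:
m = 5040 (m = -3 + (-40 - 83)²/3 = -3 + (⅓)*(-123)² = -3 + (⅓)*15129 = -3 + 5043 = 5040)
v = 186/7 (v = -2 + (55/35 + 27) = -2 + ((1/35)*55 + 27) = -2 + (11/7 + 27) = -2 + 200/7 = 186/7 ≈ 26.571)
K = -54799/7 (K = (7976 + 186/7) - 15831 = 56018/7 - 15831 = -54799/7 ≈ -7828.4)
K + m = -54799/7 + 5040 = -19519/7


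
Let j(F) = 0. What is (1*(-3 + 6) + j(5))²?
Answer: 9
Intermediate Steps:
(1*(-3 + 6) + j(5))² = (1*(-3 + 6) + 0)² = (1*3 + 0)² = (3 + 0)² = 3² = 9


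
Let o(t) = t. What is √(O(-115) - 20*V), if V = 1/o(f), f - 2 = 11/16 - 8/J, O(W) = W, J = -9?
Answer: I*√1279363/103 ≈ 10.981*I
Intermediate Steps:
f = 515/144 (f = 2 + (11/16 - 8/(-9)) = 2 + (11*(1/16) - 8*(-⅑)) = 2 + (11/16 + 8/9) = 2 + 227/144 = 515/144 ≈ 3.5764)
V = 144/515 (V = 1/(515/144) = 144/515 ≈ 0.27961)
√(O(-115) - 20*V) = √(-115 - 20*144/515) = √(-115 - 576/103) = √(-12421/103) = I*√1279363/103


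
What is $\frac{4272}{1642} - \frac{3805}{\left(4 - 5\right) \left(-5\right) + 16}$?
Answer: $- \frac{3079049}{17241} \approx -178.59$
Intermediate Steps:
$\frac{4272}{1642} - \frac{3805}{\left(4 - 5\right) \left(-5\right) + 16} = 4272 \cdot \frac{1}{1642} - \frac{3805}{\left(4 - 5\right) \left(-5\right) + 16} = \frac{2136}{821} - \frac{3805}{\left(-1\right) \left(-5\right) + 16} = \frac{2136}{821} - \frac{3805}{5 + 16} = \frac{2136}{821} - \frac{3805}{21} = - \frac{3079049}{17241}$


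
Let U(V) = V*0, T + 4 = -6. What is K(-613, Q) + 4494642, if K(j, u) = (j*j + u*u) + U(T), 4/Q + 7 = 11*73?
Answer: 192873146012/39601 ≈ 4.8704e+6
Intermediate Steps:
T = -10 (T = -4 - 6 = -10)
U(V) = 0
Q = 1/199 (Q = 4/(-7 + 11*73) = 4/(-7 + 803) = 4/796 = 4*(1/796) = 1/199 ≈ 0.0050251)
K(j, u) = j² + u² (K(j, u) = (j*j + u*u) + 0 = (j² + u²) + 0 = j² + u²)
K(-613, Q) + 4494642 = ((-613)² + (1/199)²) + 4494642 = (375769 + 1/39601) + 4494642 = 14880828170/39601 + 4494642 = 192873146012/39601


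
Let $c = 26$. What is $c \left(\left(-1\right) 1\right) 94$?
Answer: $-2444$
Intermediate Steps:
$c \left(\left(-1\right) 1\right) 94 = 26 \left(\left(-1\right) 1\right) 94 = 26 \left(-1\right) 94 = \left(-26\right) 94 = -2444$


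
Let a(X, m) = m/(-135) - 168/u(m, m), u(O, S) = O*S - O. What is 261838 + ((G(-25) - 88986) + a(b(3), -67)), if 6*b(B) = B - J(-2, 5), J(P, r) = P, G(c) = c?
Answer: 26574814298/153765 ≈ 1.7283e+5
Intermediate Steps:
u(O, S) = -O + O*S
b(B) = 1/3 + B/6 (b(B) = (B - 1*(-2))/6 = (B + 2)/6 = (2 + B)/6 = 1/3 + B/6)
a(X, m) = -m/135 - 168/(m*(-1 + m)) (a(X, m) = m/(-135) - 168*1/(m*(-1 + m)) = m*(-1/135) - 168/(m*(-1 + m)) = -m/135 - 168/(m*(-1 + m)))
261838 + ((G(-25) - 88986) + a(b(3), -67)) = 261838 + ((-25 - 88986) + (1/135)*(-22680 + (-67)**2*(1 - 1*(-67)))/(-67*(-1 - 67))) = 261838 + (-89011 + (1/135)*(-1/67)*(-22680 + 4489*(1 + 67))/(-68)) = 261838 + (-89011 + (1/135)*(-1/67)*(-1/68)*(-22680 + 4489*68)) = 261838 + (-89011 + (1/135)*(-1/67)*(-1/68)*(-22680 + 305252)) = 261838 + (-89011 + (1/135)*(-1/67)*(-1/68)*282572) = 261838 + (-89011 + 70643/153765) = 261838 - 13686705772/153765 = 26574814298/153765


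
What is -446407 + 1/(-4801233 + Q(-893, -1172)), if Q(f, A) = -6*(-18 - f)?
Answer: -2145647656582/4806483 ≈ -4.4641e+5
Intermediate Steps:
Q(f, A) = 108 + 6*f
-446407 + 1/(-4801233 + Q(-893, -1172)) = -446407 + 1/(-4801233 + (108 + 6*(-893))) = -446407 + 1/(-4801233 + (108 - 5358)) = -446407 + 1/(-4801233 - 5250) = -446407 + 1/(-4806483) = -446407 - 1/4806483 = -2145647656582/4806483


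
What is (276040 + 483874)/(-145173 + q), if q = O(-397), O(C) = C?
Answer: -379957/72785 ≈ -5.2203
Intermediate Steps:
q = -397
(276040 + 483874)/(-145173 + q) = (276040 + 483874)/(-145173 - 397) = 759914/(-145570) = 759914*(-1/145570) = -379957/72785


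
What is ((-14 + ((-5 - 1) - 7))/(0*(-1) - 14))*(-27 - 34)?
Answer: -1647/14 ≈ -117.64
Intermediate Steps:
((-14 + ((-5 - 1) - 7))/(0*(-1) - 14))*(-27 - 34) = ((-14 + (-6 - 7))/(0 - 14))*(-61) = ((-14 - 13)/(-14))*(-61) = -27*(-1/14)*(-61) = (27/14)*(-61) = -1647/14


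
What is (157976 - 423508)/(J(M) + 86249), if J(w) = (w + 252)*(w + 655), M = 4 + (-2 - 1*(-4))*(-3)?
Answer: -265532/249499 ≈ -1.0643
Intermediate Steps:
M = -2 (M = 4 + (-2 + 4)*(-3) = 4 + 2*(-3) = 4 - 6 = -2)
J(w) = (252 + w)*(655 + w)
(157976 - 423508)/(J(M) + 86249) = (157976 - 423508)/((165060 + (-2)**2 + 907*(-2)) + 86249) = -265532/((165060 + 4 - 1814) + 86249) = -265532/(163250 + 86249) = -265532/249499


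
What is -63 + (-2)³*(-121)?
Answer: 905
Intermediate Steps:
-63 + (-2)³*(-121) = -63 - 8*(-121) = -63 + 968 = 905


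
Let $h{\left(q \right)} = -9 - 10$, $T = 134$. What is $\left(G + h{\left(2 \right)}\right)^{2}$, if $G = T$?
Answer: $13225$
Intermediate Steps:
$h{\left(q \right)} = -19$
$G = 134$
$\left(G + h{\left(2 \right)}\right)^{2} = \left(134 - 19\right)^{2} = 115^{2} = 13225$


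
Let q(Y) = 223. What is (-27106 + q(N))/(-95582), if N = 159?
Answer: 26883/95582 ≈ 0.28126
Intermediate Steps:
(-27106 + q(N))/(-95582) = (-27106 + 223)/(-95582) = -26883*(-1/95582) = 26883/95582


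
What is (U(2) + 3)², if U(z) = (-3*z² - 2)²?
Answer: 39601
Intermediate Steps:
U(z) = (-2 - 3*z²)²
(U(2) + 3)² = ((2 + 3*2²)² + 3)² = ((2 + 3*4)² + 3)² = ((2 + 12)² + 3)² = (14² + 3)² = (196 + 3)² = 199² = 39601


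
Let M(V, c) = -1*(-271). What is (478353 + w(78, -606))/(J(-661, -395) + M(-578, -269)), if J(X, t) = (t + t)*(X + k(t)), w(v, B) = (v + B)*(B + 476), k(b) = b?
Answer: 546993/834511 ≈ 0.65547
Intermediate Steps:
M(V, c) = 271
w(v, B) = (476 + B)*(B + v) (w(v, B) = (B + v)*(476 + B) = (476 + B)*(B + v))
J(X, t) = 2*t*(X + t) (J(X, t) = (t + t)*(X + t) = (2*t)*(X + t) = 2*t*(X + t))
(478353 + w(78, -606))/(J(-661, -395) + M(-578, -269)) = (478353 + ((-606)**2 + 476*(-606) + 476*78 - 606*78))/(2*(-395)*(-661 - 395) + 271) = (478353 + (367236 - 288456 + 37128 - 47268))/(2*(-395)*(-1056) + 271) = (478353 + 68640)/(834240 + 271) = 546993/834511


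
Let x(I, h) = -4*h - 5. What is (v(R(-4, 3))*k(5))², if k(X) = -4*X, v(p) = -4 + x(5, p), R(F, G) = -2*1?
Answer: 400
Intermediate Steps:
R(F, G) = -2
x(I, h) = -5 - 4*h
v(p) = -9 - 4*p (v(p) = -4 + (-5 - 4*p) = -9 - 4*p)
(v(R(-4, 3))*k(5))² = ((-9 - 4*(-2))*(-4*5))² = ((-9 + 8)*(-20))² = (-1*(-20))² = 20² = 400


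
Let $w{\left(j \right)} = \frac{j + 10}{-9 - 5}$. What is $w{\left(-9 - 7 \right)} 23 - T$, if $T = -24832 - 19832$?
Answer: $\frac{312717}{7} \approx 44674.0$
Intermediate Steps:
$w{\left(j \right)} = - \frac{5}{7} - \frac{j}{14}$ ($w{\left(j \right)} = \frac{10 + j}{-14} = \left(10 + j\right) \left(- \frac{1}{14}\right) = - \frac{5}{7} - \frac{j}{14}$)
$T = -44664$ ($T = -24832 - 19832 = -44664$)
$w{\left(-9 - 7 \right)} 23 - T = \left(- \frac{5}{7} - \frac{-9 - 7}{14}\right) 23 - -44664 = \left(- \frac{5}{7} - - \frac{8}{7}\right) 23 + 44664 = \left(- \frac{5}{7} + \frac{8}{7}\right) 23 + 44664 = \frac{3}{7} \cdot 23 + 44664 = \frac{69}{7} + 44664 = \frac{312717}{7}$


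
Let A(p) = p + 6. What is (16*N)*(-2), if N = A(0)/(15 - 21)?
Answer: 32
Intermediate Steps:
A(p) = 6 + p
N = -1 (N = (6 + 0)/(15 - 21) = 6/(-6) = 6*(-1/6) = -1)
(16*N)*(-2) = (16*(-1))*(-2) = -16*(-2) = 32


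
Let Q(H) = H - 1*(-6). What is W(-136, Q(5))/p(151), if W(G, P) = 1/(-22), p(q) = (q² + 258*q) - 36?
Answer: -1/1357906 ≈ -7.3643e-7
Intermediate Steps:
Q(H) = 6 + H (Q(H) = H + 6 = 6 + H)
p(q) = -36 + q² + 258*q
W(G, P) = -1/22
W(-136, Q(5))/p(151) = -1/(22*(-36 + 151² + 258*151)) = -1/(22*(-36 + 22801 + 38958)) = -1/22/61723 = -1/22*1/61723 = -1/1357906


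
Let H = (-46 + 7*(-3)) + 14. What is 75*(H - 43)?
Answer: -7200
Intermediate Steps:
H = -53 (H = (-46 - 21) + 14 = -67 + 14 = -53)
75*(H - 43) = 75*(-53 - 43) = 75*(-96) = -7200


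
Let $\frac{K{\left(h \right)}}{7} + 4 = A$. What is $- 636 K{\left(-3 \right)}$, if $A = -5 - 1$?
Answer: $44520$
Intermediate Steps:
$A = -6$ ($A = -5 - 1 = -6$)
$K{\left(h \right)} = -70$ ($K{\left(h \right)} = -28 + 7 \left(-6\right) = -28 - 42 = -70$)
$- 636 K{\left(-3 \right)} = \left(-636\right) \left(-70\right) = 44520$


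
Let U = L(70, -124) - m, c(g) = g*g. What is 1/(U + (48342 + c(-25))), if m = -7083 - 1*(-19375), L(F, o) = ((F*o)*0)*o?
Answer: 1/36675 ≈ 2.7267e-5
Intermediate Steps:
c(g) = g**2
L(F, o) = 0 (L(F, o) = 0*o = 0)
m = 12292 (m = -7083 + 19375 = 12292)
U = -12292 (U = 0 - 1*12292 = 0 - 12292 = -12292)
1/(U + (48342 + c(-25))) = 1/(-12292 + (48342 + (-25)**2)) = 1/(-12292 + (48342 + 625)) = 1/(-12292 + 48967) = 1/36675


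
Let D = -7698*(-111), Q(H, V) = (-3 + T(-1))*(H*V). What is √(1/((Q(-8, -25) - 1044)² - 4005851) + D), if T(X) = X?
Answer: 13*√1853804760615515/605515 ≈ 924.38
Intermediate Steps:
Q(H, V) = -4*H*V (Q(H, V) = (-3 - 1)*(H*V) = -4*H*V)
D = 854478
√(1/((Q(-8, -25) - 1044)² - 4005851) + D) = √(1/((-4*(-8)*(-25) - 1044)² - 4005851) + 854478) = √(1/((-800 - 1044)² - 4005851) + 854478) = √(1/((-1844)² - 4005851) + 854478) = √(1/(3400336 - 4005851) + 854478) = √(1/(-605515) + 854478) = √(-1/605515 + 854478) = √(517399246169/605515) = 13*√1853804760615515/605515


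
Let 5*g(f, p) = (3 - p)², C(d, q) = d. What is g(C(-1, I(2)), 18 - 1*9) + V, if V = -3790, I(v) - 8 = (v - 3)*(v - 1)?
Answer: -18914/5 ≈ -3782.8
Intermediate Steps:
I(v) = 8 + (-1 + v)*(-3 + v) (I(v) = 8 + (v - 3)*(v - 1) = 8 + (-3 + v)*(-1 + v) = 8 + (-1 + v)*(-3 + v))
g(f, p) = (3 - p)²/5
g(C(-1, I(2)), 18 - 1*9) + V = (-3 + (18 - 1*9))²/5 - 3790 = (-3 + (18 - 9))²/5 - 3790 = (-3 + 9)²/5 - 3790 = (⅕)*6² - 3790 = (⅕)*36 - 3790 = 36/5 - 3790 = -18914/5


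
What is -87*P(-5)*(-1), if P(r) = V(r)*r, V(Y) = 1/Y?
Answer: 87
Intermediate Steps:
P(r) = 1 (P(r) = r/r = 1)
-87*P(-5)*(-1) = -87*1*(-1) = -87*(-1) = 87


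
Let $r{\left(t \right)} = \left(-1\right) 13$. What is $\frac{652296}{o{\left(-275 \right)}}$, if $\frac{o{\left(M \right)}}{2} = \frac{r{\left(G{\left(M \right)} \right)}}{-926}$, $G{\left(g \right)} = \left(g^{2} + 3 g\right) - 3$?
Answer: $\frac{302013048}{13} \approx 2.3232 \cdot 10^{7}$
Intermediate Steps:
$G{\left(g \right)} = -3 + g^{2} + 3 g$
$r{\left(t \right)} = -13$
$o{\left(M \right)} = \frac{13}{463}$ ($o{\left(M \right)} = 2 \left(- \frac{13}{-926}\right) = 2 \left(\left(-13\right) \left(- \frac{1}{926}\right)\right) = 2 \cdot \frac{13}{926} = \frac{13}{463}$)
$\frac{652296}{o{\left(-275 \right)}} = \frac{652296}{\frac{13}{463}} = 652296 \cdot \frac{463}{13} = \frac{302013048}{13}$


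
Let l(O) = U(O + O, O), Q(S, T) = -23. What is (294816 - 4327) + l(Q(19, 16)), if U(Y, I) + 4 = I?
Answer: 290462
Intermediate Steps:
U(Y, I) = -4 + I
l(O) = -4 + O
(294816 - 4327) + l(Q(19, 16)) = (294816 - 4327) + (-4 - 23) = 290489 - 27 = 290462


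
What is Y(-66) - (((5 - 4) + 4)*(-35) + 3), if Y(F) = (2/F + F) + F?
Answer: 1319/33 ≈ 39.970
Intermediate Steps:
Y(F) = 2*F + 2/F (Y(F) = (F + 2/F) + F = 2*F + 2/F)
Y(-66) - (((5 - 4) + 4)*(-35) + 3) = (2*(-66) + 2/(-66)) - (((5 - 4) + 4)*(-35) + 3) = (-132 + 2*(-1/66)) - ((1 + 4)*(-35) + 3) = (-132 - 1/33) - (5*(-35) + 3) = -4357/33 - (-175 + 3) = -4357/33 - 1*(-172) = -4357/33 + 172 = 1319/33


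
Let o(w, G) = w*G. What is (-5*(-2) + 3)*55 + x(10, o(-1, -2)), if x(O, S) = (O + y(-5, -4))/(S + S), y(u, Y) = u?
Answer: 2865/4 ≈ 716.25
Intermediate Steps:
o(w, G) = G*w
x(O, S) = (-5 + O)/(2*S) (x(O, S) = (O - 5)/(S + S) = (-5 + O)/((2*S)) = (-5 + O)*(1/(2*S)) = (-5 + O)/(2*S))
(-5*(-2) + 3)*55 + x(10, o(-1, -2)) = (-5*(-2) + 3)*55 + (-5 + 10)/(2*((-2*(-1)))) = (10 + 3)*55 + (1/2)*5/2 = 13*55 + (1/2)*(1/2)*5 = 715 + 5/4 = 2865/4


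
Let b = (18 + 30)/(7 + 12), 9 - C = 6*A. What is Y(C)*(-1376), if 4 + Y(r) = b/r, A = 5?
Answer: 754048/133 ≈ 5669.5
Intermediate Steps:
C = -21 (C = 9 - 6*5 = 9 - 1*30 = 9 - 30 = -21)
b = 48/19 ≈ 2.5263
Y(r) = -4 + 48/(19*r)
Y(C)*(-1376) = (-4 + (48/19)/(-21))*(-1376) = (-4 + (48/19)*(-1/21))*(-1376) = (-4 - 16/133)*(-1376) = -548/133*(-1376) = 754048/133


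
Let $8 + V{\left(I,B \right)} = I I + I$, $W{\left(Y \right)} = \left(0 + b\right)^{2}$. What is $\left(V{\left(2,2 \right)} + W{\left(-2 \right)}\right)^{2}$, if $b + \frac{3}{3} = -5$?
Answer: $1156$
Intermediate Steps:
$b = -6$ ($b = -1 - 5 = -6$)
$W{\left(Y \right)} = 36$ ($W{\left(Y \right)} = \left(0 - 6\right)^{2} = \left(-6\right)^{2} = 36$)
$V{\left(I,B \right)} = -8 + I + I^{2}$ ($V{\left(I,B \right)} = -8 + \left(I I + I\right) = -8 + \left(I^{2} + I\right) = -8 + \left(I + I^{2}\right) = -8 + I + I^{2}$)
$\left(V{\left(2,2 \right)} + W{\left(-2 \right)}\right)^{2} = \left(\left(-8 + 2 + 2^{2}\right) + 36\right)^{2} = \left(\left(-8 + 2 + 4\right) + 36\right)^{2} = \left(-2 + 36\right)^{2} = 34^{2} = 1156$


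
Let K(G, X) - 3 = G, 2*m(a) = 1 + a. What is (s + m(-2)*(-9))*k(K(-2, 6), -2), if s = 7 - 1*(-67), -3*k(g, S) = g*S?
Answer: 157/3 ≈ 52.333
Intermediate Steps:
m(a) = 1/2 + a/2 (m(a) = (1 + a)/2 = 1/2 + a/2)
K(G, X) = 3 + G
k(g, S) = -S*g/3 (k(g, S) = -g*S/3 = -S*g/3)
s = 74 (s = 7 + 67 = 74)
(s + m(-2)*(-9))*k(K(-2, 6), -2) = (74 + (1/2 + (1/2)*(-2))*(-9))*(-1/3*(-2)*(3 - 2)) = (74 + (1/2 - 1)*(-9))*(-1/3*(-2)*1) = (74 - 1/2*(-9))*(2/3) = (74 + 9/2)*(2/3) = (157/2)*(2/3) = 157/3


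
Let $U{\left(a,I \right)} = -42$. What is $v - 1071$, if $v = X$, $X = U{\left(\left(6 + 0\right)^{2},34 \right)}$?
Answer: $-1113$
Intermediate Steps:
$X = -42$
$v = -42$
$v - 1071 = -42 - 1071 = -1113$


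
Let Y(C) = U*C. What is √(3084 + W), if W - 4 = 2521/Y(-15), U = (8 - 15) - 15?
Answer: √337115130/330 ≈ 55.638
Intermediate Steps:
U = -22 (U = -7 - 15 = -22)
Y(C) = -22*C
W = 3841/330 (W = 4 + 2521/((-22*(-15))) = 4 + 2521/330 = 3841/330 ≈ 11.639)
√(3084 + W) = √(3084 + 3841/330) = √(1021561/330) = √337115130/330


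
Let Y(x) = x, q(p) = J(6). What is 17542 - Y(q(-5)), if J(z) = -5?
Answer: 17547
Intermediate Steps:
q(p) = -5
17542 - Y(q(-5)) = 17542 - 1*(-5) = 17542 + 5 = 17547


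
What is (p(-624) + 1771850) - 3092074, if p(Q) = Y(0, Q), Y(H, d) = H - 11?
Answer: -1320235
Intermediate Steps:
Y(H, d) = -11 + H
p(Q) = -11 (p(Q) = -11 + 0 = -11)
(p(-624) + 1771850) - 3092074 = (-11 + 1771850) - 3092074 = 1771839 - 3092074 = -1320235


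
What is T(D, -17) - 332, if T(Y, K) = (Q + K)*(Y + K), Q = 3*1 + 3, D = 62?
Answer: -827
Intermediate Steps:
Q = 6 (Q = 3 + 3 = 6)
T(Y, K) = (6 + K)*(K + Y) (T(Y, K) = (6 + K)*(Y + K) = (6 + K)*(K + Y))
T(D, -17) - 332 = ((-17)² + 6*(-17) + 6*62 - 17*62) - 332 = (289 - 102 + 372 - 1054) - 332 = -495 - 332 = -827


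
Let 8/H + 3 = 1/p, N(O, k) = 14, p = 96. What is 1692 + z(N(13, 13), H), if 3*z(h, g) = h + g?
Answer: 1460062/861 ≈ 1695.8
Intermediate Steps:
H = -768/287 (H = 8/(-3 + 1/96) = 8/(-287/96) = 8*(-96/287) = -768/287 ≈ -2.6760)
z(h, g) = g/3 + h/3 (z(h, g) = (h + g)/3 = (g + h)/3 = g/3 + h/3)
1692 + z(N(13, 13), H) = 1692 + ((⅓)*(-768/287) + (⅓)*14) = 1692 + (-256/287 + 14/3) = 1692 + 3250/861 = 1460062/861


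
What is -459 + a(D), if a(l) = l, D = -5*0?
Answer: -459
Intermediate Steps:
D = 0
-459 + a(D) = -459 + 0 = -459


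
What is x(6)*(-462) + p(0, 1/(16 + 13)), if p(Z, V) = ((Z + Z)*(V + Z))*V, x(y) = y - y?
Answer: 0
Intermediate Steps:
x(y) = 0
p(Z, V) = 2*V*Z*(V + Z) (p(Z, V) = ((2*Z)*(V + Z))*V = (2*Z*(V + Z))*V = 2*V*Z*(V + Z))
x(6)*(-462) + p(0, 1/(16 + 13)) = 0*(-462) + 2*0*(1/(16 + 13) + 0)/(16 + 13) = 0 + 2*0*(1/29 + 0)/29 = 0 + 2*(1/29)*0*(1/29 + 0) = 0 + 2*(1/29)*0*(1/29) = 0 + 0 = 0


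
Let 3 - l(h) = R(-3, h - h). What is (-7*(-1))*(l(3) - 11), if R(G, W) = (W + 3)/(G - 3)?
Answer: -105/2 ≈ -52.500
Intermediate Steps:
R(G, W) = (3 + W)/(-3 + G)
l(h) = 7/2 (l(h) = 3 - (3 + (h - h))/(-3 - 3) = 3 - (3 + 0)/(-6) = 3 - (-1)*3/6 = 3 - 1*(-1/2) = 3 + 1/2 = 7/2)
(-7*(-1))*(l(3) - 11) = (-7*(-1))*(7/2 - 11) = 7*(-15/2) = -105/2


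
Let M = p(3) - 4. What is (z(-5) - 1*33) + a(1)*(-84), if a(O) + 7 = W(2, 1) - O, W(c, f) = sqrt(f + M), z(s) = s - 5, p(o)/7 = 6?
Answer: 629 - 84*sqrt(39) ≈ 104.42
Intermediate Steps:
p(o) = 42 (p(o) = 7*6 = 42)
M = 38 (M = 42 - 4 = 38)
z(s) = -5 + s
W(c, f) = sqrt(38 + f) (W(c, f) = sqrt(f + 38) = sqrt(38 + f))
a(O) = -7 + sqrt(39) - O (a(O) = -7 + (sqrt(38 + 1) - O) = -7 + (sqrt(39) - O) = -7 + sqrt(39) - O)
(z(-5) - 1*33) + a(1)*(-84) = ((-5 - 5) - 1*33) + (-7 + sqrt(39) - 1*1)*(-84) = (-10 - 33) + (-7 + sqrt(39) - 1)*(-84) = -43 + (-8 + sqrt(39))*(-84) = -43 + (672 - 84*sqrt(39)) = 629 - 84*sqrt(39)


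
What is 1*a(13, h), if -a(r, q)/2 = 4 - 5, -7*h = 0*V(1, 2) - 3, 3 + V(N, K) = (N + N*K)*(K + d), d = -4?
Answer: 2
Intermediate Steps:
V(N, K) = -3 + (-4 + K)*(N + K*N) (V(N, K) = -3 + (N + N*K)*(K - 4) = -3 + (N + K*N)*(-4 + K) = -3 + (-4 + K)*(N + K*N))
h = 3/7 (h = -(0*(-3 - 4*1 + 1*2**2 - 3*2*1) - 3)/7 = -(0*(-3 - 4 + 1*4 - 6) - 3)/7 = -(0*(-3 - 4 + 4 - 6) - 3)/7 = -(0*(-9) - 3)/7 = -(0 - 3)/7 = -1/7*(-3) = 3/7 ≈ 0.42857)
a(r, q) = 2 (a(r, q) = -2*(4 - 5) = -2*(-1) = 2)
1*a(13, h) = 1*2 = 2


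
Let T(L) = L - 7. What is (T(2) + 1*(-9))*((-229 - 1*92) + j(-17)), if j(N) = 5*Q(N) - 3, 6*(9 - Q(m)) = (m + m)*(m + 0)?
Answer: 31948/3 ≈ 10649.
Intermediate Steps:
Q(m) = 9 - m**2/3 (Q(m) = 9 - (m + m)*(m + 0)/6 = 9 - 2*m*m/6 = 9 - m**2/3)
j(N) = 42 - 5*N**2/3 (j(N) = 5*(9 - N**2/3) - 3 = (45 - 5*N**2/3) - 3 = 42 - 5*N**2/3)
T(L) = -7 + L
(T(2) + 1*(-9))*((-229 - 1*92) + j(-17)) = ((-7 + 2) + 1*(-9))*((-229 - 1*92) + (42 - 5/3*(-17)**2)) = (-5 - 9)*((-229 - 92) + (42 - 5/3*289)) = -14*(-321 + (42 - 1445/3)) = -14*(-321 - 1319/3) = -14*(-2282/3) = 31948/3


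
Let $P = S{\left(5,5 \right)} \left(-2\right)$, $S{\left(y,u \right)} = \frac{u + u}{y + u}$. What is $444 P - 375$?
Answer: $-1263$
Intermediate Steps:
$S{\left(y,u \right)} = \frac{2 u}{u + y}$
$P = -2$ ($P = 2 \cdot 5 \frac{1}{5 + 5} \left(-2\right) = 2 \cdot 5 \cdot \frac{1}{10} \left(-2\right) = 1 \left(-2\right) = -2$)
$444 P - 375 = 444 \left(-2\right) - 375 = -888 - 375 = -1263$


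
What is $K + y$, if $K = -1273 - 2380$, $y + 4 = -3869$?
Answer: $-7526$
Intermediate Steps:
$y = -3873$ ($y = -4 - 3869 = -3873$)
$K = -3653$
$K + y = -3653 - 3873 = -7526$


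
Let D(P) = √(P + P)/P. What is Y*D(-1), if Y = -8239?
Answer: 8239*I*√2 ≈ 11652.0*I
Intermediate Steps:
D(P) = √2/√P (D(P) = √(2*P)/P = (√2*√P)/P = √2/√P)
Y*D(-1) = -8239*√2/√(-1) = -8239*√2*(-I) = -(-8239)*I*√2 = 8239*I*√2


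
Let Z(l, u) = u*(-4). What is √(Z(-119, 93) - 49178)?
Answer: 5*I*√1982 ≈ 222.6*I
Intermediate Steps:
Z(l, u) = -4*u
√(Z(-119, 93) - 49178) = √(-4*93 - 49178) = √(-372 - 49178) = √(-49550) = 5*I*√1982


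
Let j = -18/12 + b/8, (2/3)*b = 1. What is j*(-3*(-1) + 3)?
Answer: -63/8 ≈ -7.8750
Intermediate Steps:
b = 3/2 (b = (3/2)*1 = 3/2 ≈ 1.5000)
j = -21/16 (j = -18/12 + (3/2)/8 = -18*1/12 + (3/2)*(⅛) = -3/2 + 3/16 = -21/16 ≈ -1.3125)
j*(-3*(-1) + 3) = -21*(-3*(-1) + 3)/16 = -21*(3 + 3)/16 = -21/16*6 = -63/8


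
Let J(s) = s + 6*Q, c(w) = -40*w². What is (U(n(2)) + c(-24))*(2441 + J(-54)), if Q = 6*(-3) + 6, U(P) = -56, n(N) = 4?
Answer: -53467240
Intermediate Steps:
Q = -12 (Q = -18 + 6 = -12)
J(s) = -72 + s (J(s) = s + 6*(-12) = s - 72 = -72 + s)
(U(n(2)) + c(-24))*(2441 + J(-54)) = (-56 - 40*(-24)²)*(2441 + (-72 - 54)) = (-56 - 40*576)*(2441 - 126) = (-56 - 23040)*2315 = -23096*2315 = -53467240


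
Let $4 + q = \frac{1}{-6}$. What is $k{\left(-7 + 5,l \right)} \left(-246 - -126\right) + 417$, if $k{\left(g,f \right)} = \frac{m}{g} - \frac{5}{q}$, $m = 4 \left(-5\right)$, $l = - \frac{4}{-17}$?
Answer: $-927$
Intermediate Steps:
$q = - \frac{25}{6}$ ($q = -4 + \frac{1}{-6} = -4 - \frac{1}{6} = - \frac{25}{6} \approx -4.1667$)
$l = \frac{4}{17}$ ($l = \left(-4\right) \left(- \frac{1}{17}\right) = \frac{4}{17} \approx 0.23529$)
$m = -20$
$k{\left(g,f \right)} = \frac{6}{5} - \frac{20}{g}$ ($k{\left(g,f \right)} = - \frac{20}{g} - \frac{5}{- \frac{25}{6}} = - \frac{20}{g} - - \frac{6}{5} = - \frac{20}{g} + \frac{6}{5} = \frac{6}{5} - \frac{20}{g}$)
$k{\left(-7 + 5,l \right)} \left(-246 - -126\right) + 417 = \left(\frac{6}{5} - \frac{20}{-7 + 5}\right) \left(-246 - -126\right) + 417 = \left(\frac{6}{5} - \frac{20}{-2}\right) \left(-246 + 126\right) + 417 = \left(\frac{6}{5} - -10\right) \left(-120\right) + 417 = \left(\frac{6}{5} + 10\right) \left(-120\right) + 417 = \frac{56}{5} \left(-120\right) + 417 = -1344 + 417 = -927$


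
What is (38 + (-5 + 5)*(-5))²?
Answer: 1444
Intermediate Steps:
(38 + (-5 + 5)*(-5))² = (38 + 0*(-5))² = (38 + 0)² = 38² = 1444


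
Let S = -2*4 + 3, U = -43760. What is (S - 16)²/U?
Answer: -441/43760 ≈ -0.010078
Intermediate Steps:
S = -5 (S = -8 + 3 = -5)
(S - 16)²/U = (-5 - 16)²/(-43760) = (-21)²*(-1/43760) = 441*(-1/43760) = -441/43760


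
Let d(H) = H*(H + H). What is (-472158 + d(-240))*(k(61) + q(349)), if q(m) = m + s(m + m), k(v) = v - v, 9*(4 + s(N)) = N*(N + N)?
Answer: -38770120606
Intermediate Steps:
s(N) = -4 + 2*N²/9 (s(N) = -4 + (N*(N + N))/9 = -4 + (N*(2*N))/9 = -4 + (2*N²)/9 = -4 + 2*N²/9)
k(v) = 0
d(H) = 2*H² (d(H) = H*(2*H) = 2*H²)
q(m) = -4 + m + 8*m²/9 (q(m) = m + (-4 + 2*(m + m)²/9) = m + (-4 + 2*(2*m)²/9) = m + (-4 + 2*(4*m²)/9) = m + (-4 + 8*m²/9) = -4 + m + 8*m²/9)
(-472158 + d(-240))*(k(61) + q(349)) = (-472158 + 2*(-240)²)*(0 + (-4 + 349 + (8/9)*349²)) = (-472158 + 2*57600)*(0 + (-4 + 349 + (8/9)*121801)) = (-472158 + 115200)*(0 + (-4 + 349 + 974408/9)) = -356958*(0 + 977513/9) = -356958*977513/9 = -38770120606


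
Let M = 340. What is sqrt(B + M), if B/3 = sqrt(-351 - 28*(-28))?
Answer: sqrt(340 + 3*sqrt(433)) ≈ 20.061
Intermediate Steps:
B = 3*sqrt(433) (B = 3*sqrt(-351 - 28*(-28)) = 3*sqrt(-351 + 784) = 3*sqrt(433) ≈ 62.426)
sqrt(B + M) = sqrt(3*sqrt(433) + 340) = sqrt(340 + 3*sqrt(433))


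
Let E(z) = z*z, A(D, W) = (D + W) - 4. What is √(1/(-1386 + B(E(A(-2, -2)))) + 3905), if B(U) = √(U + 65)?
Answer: √(3905 - 1/(1386 - √129)) ≈ 62.490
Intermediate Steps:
A(D, W) = -4 + D + W
E(z) = z²
B(U) = √(65 + U)
√(1/(-1386 + B(E(A(-2, -2)))) + 3905) = √(1/(-1386 + √(65 + (-4 - 2 - 2)²)) + 3905) = √(1/(-1386 + √(65 + (-8)²)) + 3905) = √(1/(-1386 + √(65 + 64)) + 3905) = √(1/(-1386 + √129) + 3905) = √(3905 + 1/(-1386 + √129))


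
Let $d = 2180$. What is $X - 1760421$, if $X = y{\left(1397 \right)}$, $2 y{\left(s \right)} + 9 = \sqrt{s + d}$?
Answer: $- \frac{3520851}{2} + \frac{7 \sqrt{73}}{2} \approx -1.7604 \cdot 10^{6}$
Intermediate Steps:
$y{\left(s \right)} = - \frac{9}{2} + \frac{\sqrt{2180 + s}}{2}$ ($y{\left(s \right)} = - \frac{9}{2} + \frac{\sqrt{s + 2180}}{2} = - \frac{9}{2} + \frac{\sqrt{2180 + s}}{2}$)
$X = - \frac{9}{2} + \frac{7 \sqrt{73}}{2}$ ($X = - \frac{9}{2} + \frac{\sqrt{2180 + 1397}}{2} = - \frac{9}{2} + \frac{\sqrt{3577}}{2} = - \frac{9}{2} + \frac{7 \sqrt{73}}{2} \approx 25.404$)
$X - 1760421 = \left(- \frac{9}{2} + \frac{7 \sqrt{73}}{2}\right) - 1760421 = - \frac{3520851}{2} + \frac{7 \sqrt{73}}{2}$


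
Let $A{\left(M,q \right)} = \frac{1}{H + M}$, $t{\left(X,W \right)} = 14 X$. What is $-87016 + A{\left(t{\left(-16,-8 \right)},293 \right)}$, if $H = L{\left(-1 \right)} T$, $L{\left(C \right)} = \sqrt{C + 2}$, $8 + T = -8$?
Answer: $- \frac{20883841}{240} \approx -87016.0$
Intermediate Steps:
$T = -16$ ($T = -8 - 8 = -16$)
$L{\left(C \right)} = \sqrt{2 + C}$
$H = -16$ ($H = \sqrt{2 - 1} \left(-16\right) = \sqrt{1} \left(-16\right) = 1 \left(-16\right) = -16$)
$A{\left(M,q \right)} = \frac{1}{-16 + M}$
$-87016 + A{\left(t{\left(-16,-8 \right)},293 \right)} = -87016 + \frac{1}{-16 + 14 \left(-16\right)} = -87016 + \frac{1}{-16 - 224} = -87016 + \frac{1}{-240} = -87016 - \frac{1}{240} = - \frac{20883841}{240}$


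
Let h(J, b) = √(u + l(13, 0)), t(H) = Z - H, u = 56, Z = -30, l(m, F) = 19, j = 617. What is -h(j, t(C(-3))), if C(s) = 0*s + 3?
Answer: -5*√3 ≈ -8.6602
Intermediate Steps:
C(s) = 3 (C(s) = 0 + 3 = 3)
t(H) = -30 - H
h(J, b) = 5*√3 (h(J, b) = √(56 + 19) = √75 = 5*√3)
-h(j, t(C(-3))) = -5*√3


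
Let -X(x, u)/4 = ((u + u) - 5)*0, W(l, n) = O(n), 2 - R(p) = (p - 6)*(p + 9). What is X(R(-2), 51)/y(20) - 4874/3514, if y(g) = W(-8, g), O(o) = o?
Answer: -2437/1757 ≈ -1.3870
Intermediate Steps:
R(p) = 2 - (-6 + p)*(9 + p) (R(p) = 2 - (p - 6)*(p + 9) = 2 - (-6 + p)*(9 + p))
W(l, n) = n
y(g) = g
X(x, u) = 0 (X(x, u) = -4*((u + u) - 5)*0 = -4*(2*u - 5)*0 = -4*(-5 + 2*u)*0 = -4*0 = 0)
X(R(-2), 51)/y(20) - 4874/3514 = 0/20 - 4874/3514 = 0*(1/20) - 4874*1/3514 = 0 - 2437/1757 = -2437/1757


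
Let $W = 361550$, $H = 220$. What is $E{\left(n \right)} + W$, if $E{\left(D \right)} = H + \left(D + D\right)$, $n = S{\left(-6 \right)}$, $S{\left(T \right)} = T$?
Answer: $361758$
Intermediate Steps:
$n = -6$
$E{\left(D \right)} = 220 + 2 D$ ($E{\left(D \right)} = 220 + \left(D + D\right) = 220 + 2 D$)
$E{\left(n \right)} + W = \left(220 + 2 \left(-6\right)\right) + 361550 = \left(220 - 12\right) + 361550 = 208 + 361550 = 361758$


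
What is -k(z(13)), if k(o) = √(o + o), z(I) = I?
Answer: -√26 ≈ -5.0990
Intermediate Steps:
k(o) = √2*√o (k(o) = √(2*o) = √2*√o)
-k(z(13)) = -√2*√13 = -√26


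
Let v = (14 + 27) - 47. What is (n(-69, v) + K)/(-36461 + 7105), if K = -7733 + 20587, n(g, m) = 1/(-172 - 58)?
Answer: -2956419/6751880 ≈ -0.43787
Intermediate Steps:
v = -6 (v = 41 - 47 = -6)
n(g, m) = -1/230 (n(g, m) = 1/(-230) = -1/230)
K = 12854
(n(-69, v) + K)/(-36461 + 7105) = (-1/230 + 12854)/(-36461 + 7105) = (2956419/230)/(-29356) = (2956419/230)*(-1/29356) = -2956419/6751880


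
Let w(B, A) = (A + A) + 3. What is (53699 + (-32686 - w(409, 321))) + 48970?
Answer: 69338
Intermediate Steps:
w(B, A) = 3 + 2*A (w(B, A) = 2*A + 3 = 3 + 2*A)
(53699 + (-32686 - w(409, 321))) + 48970 = (53699 + (-32686 - (3 + 2*321))) + 48970 = (53699 + (-32686 - (3 + 642))) + 48970 = (53699 + (-32686 - 1*645)) + 48970 = (53699 + (-32686 - 645)) + 48970 = (53699 - 33331) + 48970 = 20368 + 48970 = 69338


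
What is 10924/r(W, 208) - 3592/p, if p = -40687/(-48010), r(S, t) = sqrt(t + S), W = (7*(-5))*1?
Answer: -172451920/40687 + 10924*sqrt(173)/173 ≈ -3408.0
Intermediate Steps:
W = -35 (W = -35*1 = -35)
r(S, t) = sqrt(S + t)
p = 40687/48010 (p = -40687*(-1/48010) = 40687/48010 ≈ 0.84747)
10924/r(W, 208) - 3592/p = 10924/(sqrt(-35 + 208)) - 3592/40687/48010 = 10924/(sqrt(173)) - 3592*48010/40687 = 10924*(sqrt(173)/173) - 172451920/40687 = 10924*sqrt(173)/173 - 172451920/40687 = -172451920/40687 + 10924*sqrt(173)/173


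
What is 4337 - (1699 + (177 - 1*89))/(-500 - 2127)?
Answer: 11395086/2627 ≈ 4337.7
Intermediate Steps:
4337 - (1699 + (177 - 1*89))/(-500 - 2127) = 4337 - (1699 + (177 - 89))/(-2627) = 4337 - (1699 + 88)*(-1)/2627 = 4337 - 1787*(-1)/2627 = 4337 - 1*(-1787/2627) = 4337 + 1787/2627 = 11395086/2627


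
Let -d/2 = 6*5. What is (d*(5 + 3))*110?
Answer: -52800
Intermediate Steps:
d = -60 (d = -12*5 = -2*30 = -60)
(d*(5 + 3))*110 = -60*(5 + 3)*110 = -60*8*110 = -480*110 = -52800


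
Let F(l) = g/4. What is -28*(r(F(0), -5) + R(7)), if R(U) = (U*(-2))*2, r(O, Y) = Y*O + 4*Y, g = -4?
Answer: 1204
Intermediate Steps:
F(l) = -1 (F(l) = -4/4 = -4*1/4 = -1)
r(O, Y) = 4*Y + O*Y (r(O, Y) = O*Y + 4*Y = 4*Y + O*Y)
R(U) = -4*U (R(U) = -2*U*2 = -4*U)
-28*(r(F(0), -5) + R(7)) = -28*(-5*(4 - 1) - 4*7) = -28*(-5*3 - 28) = -28*(-15 - 28) = -28*(-43) = 1204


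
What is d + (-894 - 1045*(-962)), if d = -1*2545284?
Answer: -1540888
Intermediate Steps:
d = -2545284
d + (-894 - 1045*(-962)) = -2545284 + (-894 - 1045*(-962)) = -2545284 + (-894 + 1005290) = -2545284 + 1004396 = -1540888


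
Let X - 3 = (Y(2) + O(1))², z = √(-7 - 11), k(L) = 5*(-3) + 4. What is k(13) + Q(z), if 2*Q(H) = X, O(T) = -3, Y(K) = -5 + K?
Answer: 17/2 ≈ 8.5000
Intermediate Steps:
k(L) = -11 (k(L) = -15 + 4 = -11)
z = 3*I*√2 (z = √(-18) = 3*I*√2 ≈ 4.2426*I)
X = 39 (X = 3 + ((-5 + 2) - 3)² = 3 + (-3 - 3)² = 3 + (-6)² = 3 + 36 = 39)
Q(H) = 39/2 (Q(H) = (½)*39 = 39/2)
k(13) + Q(z) = -11 + 39/2 = 17/2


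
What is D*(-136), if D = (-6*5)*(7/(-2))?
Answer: -14280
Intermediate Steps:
D = 105 (D = -210*(-1)/2 = -30*(-7/2) = 105)
D*(-136) = 105*(-136) = -14280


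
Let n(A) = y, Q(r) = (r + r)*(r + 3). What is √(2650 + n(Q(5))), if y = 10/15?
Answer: 4*√1491/3 ≈ 51.485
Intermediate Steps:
Q(r) = 2*r*(3 + r) (Q(r) = (2*r)*(3 + r) = 2*r*(3 + r))
y = ⅔ (y = 10*(1/15) = ⅔ ≈ 0.66667)
n(A) = ⅔
√(2650 + n(Q(5))) = √(2650 + ⅔) = √(7952/3) = 4*√1491/3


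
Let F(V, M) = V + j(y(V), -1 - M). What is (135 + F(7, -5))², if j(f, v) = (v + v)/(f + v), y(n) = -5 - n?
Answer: 19881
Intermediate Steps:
j(f, v) = 2*v/(f + v) (j(f, v) = (2*v)/(f + v) = 2*v/(f + v))
F(V, M) = V + 2*(-1 - M)/(-6 - M - V) (F(V, M) = V + 2*(-1 - M)/((-5 - V) + (-1 - M)) = V + 2*(-1 - M)/(-6 - M - V))
(135 + F(7, -5))² = (135 + (2 + 2*(-5) + 7*(6 - 5 + 7))/(6 - 5 + 7))² = (135 + (2 - 10 + 7*8)/8)² = (135 + (2 - 10 + 56)/8)² = (135 + (⅛)*48)² = (135 + 6)² = 141² = 19881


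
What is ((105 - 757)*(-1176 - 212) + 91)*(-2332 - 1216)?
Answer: -3211177716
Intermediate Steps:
((105 - 757)*(-1176 - 212) + 91)*(-2332 - 1216) = (-652*(-1388) + 91)*(-3548) = (904976 + 91)*(-3548) = 905067*(-3548) = -3211177716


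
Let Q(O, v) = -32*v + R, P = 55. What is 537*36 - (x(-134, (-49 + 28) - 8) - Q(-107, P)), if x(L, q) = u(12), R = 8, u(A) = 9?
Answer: 17571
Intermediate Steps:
x(L, q) = 9
Q(O, v) = 8 - 32*v (Q(O, v) = -32*v + 8 = 8 - 32*v)
537*36 - (x(-134, (-49 + 28) - 8) - Q(-107, P)) = 537*36 - (9 - (8 - 32*55)) = 19332 - (9 - (8 - 1760)) = 19332 - (9 - 1*(-1752)) = 19332 - (9 + 1752) = 19332 - 1*1761 = 19332 - 1761 = 17571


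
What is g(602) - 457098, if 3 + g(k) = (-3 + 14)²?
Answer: -456980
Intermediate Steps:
g(k) = 118 (g(k) = -3 + (-3 + 14)² = -3 + 11² = -3 + 121 = 118)
g(602) - 457098 = 118 - 457098 = -456980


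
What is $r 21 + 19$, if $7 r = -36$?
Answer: $-89$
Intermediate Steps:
$r = - \frac{36}{7}$ ($r = \frac{1}{7} \left(-36\right) = - \frac{36}{7} \approx -5.1429$)
$r 21 + 19 = \left(- \frac{36}{7}\right) 21 + 19 = -108 + 19 = -89$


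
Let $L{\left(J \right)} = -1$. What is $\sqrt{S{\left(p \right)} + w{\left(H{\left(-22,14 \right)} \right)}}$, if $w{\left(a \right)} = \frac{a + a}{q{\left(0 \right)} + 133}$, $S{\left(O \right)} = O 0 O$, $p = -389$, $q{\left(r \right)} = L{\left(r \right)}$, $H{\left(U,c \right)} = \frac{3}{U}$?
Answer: $\frac{i}{22} \approx 0.045455 i$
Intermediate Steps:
$q{\left(r \right)} = -1$
$S{\left(O \right)} = 0$ ($S{\left(O \right)} = 0 O = 0$)
$w{\left(a \right)} = \frac{a}{66}$ ($w{\left(a \right)} = \frac{a + a}{-1 + 133} = \frac{2 a}{132} = 2 a \frac{1}{132} = \frac{a}{66}$)
$\sqrt{S{\left(p \right)} + w{\left(H{\left(-22,14 \right)} \right)}} = \sqrt{0 + \frac{3 \frac{1}{-22}}{66}} = \sqrt{0 + \frac{3 \left(- \frac{1}{22}\right)}{66}} = \sqrt{0 + \frac{1}{66} \left(- \frac{3}{22}\right)} = \sqrt{0 - \frac{1}{484}} = \sqrt{- \frac{1}{484}} = \frac{i}{22}$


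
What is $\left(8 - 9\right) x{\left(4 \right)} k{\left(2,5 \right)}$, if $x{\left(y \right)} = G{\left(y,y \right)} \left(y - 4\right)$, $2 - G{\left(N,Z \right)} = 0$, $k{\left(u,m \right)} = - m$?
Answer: $0$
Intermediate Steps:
$G{\left(N,Z \right)} = 2$ ($G{\left(N,Z \right)} = 2 - 0 = 2 + 0 = 2$)
$x{\left(y \right)} = -8 + 2 y$ ($x{\left(y \right)} = 2 \left(y - 4\right) = 2 \left(-4 + y\right) = -8 + 2 y$)
$\left(8 - 9\right) x{\left(4 \right)} k{\left(2,5 \right)} = \left(8 - 9\right) \left(-8 + 2 \cdot 4\right) \left(\left(-1\right) 5\right) = - (-8 + 8) \left(-5\right) = \left(-1\right) 0 \left(-5\right) = 0 \left(-5\right) = 0$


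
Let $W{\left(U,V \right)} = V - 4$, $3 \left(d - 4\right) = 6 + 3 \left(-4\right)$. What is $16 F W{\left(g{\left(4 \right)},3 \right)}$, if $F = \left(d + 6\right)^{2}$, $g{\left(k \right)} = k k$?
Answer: $-1024$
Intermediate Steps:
$g{\left(k \right)} = k^{2}$
$d = 2$ ($d = 4 + \frac{6 + 3 \left(-4\right)}{3} = 4 + \frac{6 - 12}{3} = 4 + \frac{1}{3} \left(-6\right) = 4 - 2 = 2$)
$F = 64$ ($F = \left(2 + 6\right)^{2} = 8^{2} = 64$)
$W{\left(U,V \right)} = -4 + V$
$16 F W{\left(g{\left(4 \right)},3 \right)} = 16 \cdot 64 \left(-4 + 3\right) = 1024 \left(-1\right) = -1024$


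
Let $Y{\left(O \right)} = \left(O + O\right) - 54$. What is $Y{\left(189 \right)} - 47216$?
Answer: $-46892$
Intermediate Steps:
$Y{\left(O \right)} = -54 + 2 O$ ($Y{\left(O \right)} = 2 O - 54 = -54 + 2 O$)
$Y{\left(189 \right)} - 47216 = \left(-54 + 2 \cdot 189\right) - 47216 = \left(-54 + 378\right) - 47216 = 324 - 47216 = -46892$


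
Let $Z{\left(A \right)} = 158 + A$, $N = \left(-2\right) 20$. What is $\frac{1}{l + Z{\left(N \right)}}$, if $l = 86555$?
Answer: $\frac{1}{86673} \approx 1.1538 \cdot 10^{-5}$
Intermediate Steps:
$N = -40$
$\frac{1}{l + Z{\left(N \right)}} = \frac{1}{86555 + \left(158 - 40\right)} = \frac{1}{86555 + 118} = \frac{1}{86673}$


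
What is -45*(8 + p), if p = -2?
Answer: -270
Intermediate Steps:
-45*(8 + p) = -45*(8 - 2) = -45*6 = -270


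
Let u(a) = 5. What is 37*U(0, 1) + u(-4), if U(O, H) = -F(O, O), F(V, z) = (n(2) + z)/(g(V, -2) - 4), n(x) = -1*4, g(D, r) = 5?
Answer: 153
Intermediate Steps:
n(x) = -4
F(V, z) = -4 + z (F(V, z) = (-4 + z)/(5 - 4) = (-4 + z)/1 = (-4 + z)*1 = -4 + z)
U(O, H) = 4 - O (U(O, H) = -(-4 + O) = 4 - O)
37*U(0, 1) + u(-4) = 37*(4 - 1*0) + 5 = 37*(4 + 0) + 5 = 37*4 + 5 = 148 + 5 = 153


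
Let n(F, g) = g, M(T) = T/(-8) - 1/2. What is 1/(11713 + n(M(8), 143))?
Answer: 1/11856 ≈ 8.4345e-5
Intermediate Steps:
M(T) = -½ - T/8 (M(T) = T*(-⅛) - 1*½ = -T/8 - ½ = -½ - T/8)
1/(11713 + n(M(8), 143)) = 1/(11713 + 143) = 1/11856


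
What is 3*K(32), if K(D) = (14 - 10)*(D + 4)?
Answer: 432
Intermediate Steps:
K(D) = 16 + 4*D (K(D) = 4*(4 + D) = 16 + 4*D)
3*K(32) = 3*(16 + 4*32) = 3*(16 + 128) = 3*144 = 432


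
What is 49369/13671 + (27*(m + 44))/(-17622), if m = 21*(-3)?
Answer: 97443749/26767818 ≈ 3.6403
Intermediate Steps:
m = -63
49369/13671 + (27*(m + 44))/(-17622) = 49369/13671 + (27*(-63 + 44))/(-17622) = 49369*(1/13671) + (27*(-19))*(-1/17622) = 49369/13671 - 513*(-1/17622) = 49369/13671 + 57/1958 = 97443749/26767818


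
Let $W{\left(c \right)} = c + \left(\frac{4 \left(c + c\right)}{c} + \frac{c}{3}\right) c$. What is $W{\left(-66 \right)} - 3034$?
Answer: $-2176$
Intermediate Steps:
$W{\left(c \right)} = c + c \left(8 + \frac{c}{3}\right)$ ($W{\left(c \right)} = c + \left(\frac{4 \cdot 2 c}{c} + c \frac{1}{3}\right) c = c + \left(\frac{8 c}{c} + \frac{c}{3}\right) c = c + \left(8 + \frac{c}{3}\right) c = c + c \left(8 + \frac{c}{3}\right)$)
$W{\left(-66 \right)} - 3034 = \frac{1}{3} \left(-66\right) \left(27 - 66\right) - 3034 = \frac{1}{3} \left(-66\right) \left(-39\right) - 3034 = 858 - 3034 = -2176$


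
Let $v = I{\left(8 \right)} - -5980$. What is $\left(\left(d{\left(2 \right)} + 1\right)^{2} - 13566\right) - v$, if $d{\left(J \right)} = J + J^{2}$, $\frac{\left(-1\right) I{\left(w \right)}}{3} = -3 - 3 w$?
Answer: $-19578$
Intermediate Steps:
$I{\left(w \right)} = 9 + 9 w$ ($I{\left(w \right)} = - 3 \left(-3 - 3 w\right) = 9 + 9 w$)
$v = 6061$ ($v = \left(9 + 9 \cdot 8\right) - -5980 = \left(9 + 72\right) + 5980 = 81 + 5980 = 6061$)
$\left(\left(d{\left(2 \right)} + 1\right)^{2} - 13566\right) - v = \left(\left(2 \left(1 + 2\right) + 1\right)^{2} - 13566\right) - 6061 = \left(\left(2 \cdot 3 + 1\right)^{2} - 13566\right) - 6061 = \left(\left(6 + 1\right)^{2} - 13566\right) - 6061 = \left(7^{2} - 13566\right) - 6061 = \left(49 - 13566\right) - 6061 = -13517 - 6061 = -19578$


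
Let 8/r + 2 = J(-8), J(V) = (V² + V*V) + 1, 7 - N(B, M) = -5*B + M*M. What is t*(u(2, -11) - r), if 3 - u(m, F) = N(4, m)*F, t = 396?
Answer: 12871584/127 ≈ 1.0135e+5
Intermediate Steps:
N(B, M) = 7 - M² + 5*B (N(B, M) = 7 - (-5*B + M*M) = 7 - (-5*B + M²) = 7 - (M² - 5*B) = 7 + (-M² + 5*B) = 7 - M² + 5*B)
J(V) = 1 + 2*V² (J(V) = (V² + V²) + 1 = 2*V² + 1 = 1 + 2*V²)
u(m, F) = 3 - F*(27 - m²) (u(m, F) = 3 - (7 - m² + 5*4)*F = 3 - (7 - m² + 20)*F = 3 - (27 - m²)*F = 3 - F*(27 - m²))
r = 8/127 (r = 8/(-2 + (1 + 2*(-8)²)) = 8/(-2 + (1 + 2*64)) = 8/(-2 + (1 + 128)) = 8/(-2 + 129) = 8/127 ≈ 0.062992)
t*(u(2, -11) - r) = 396*((3 - 11*(-27 + 2²)) - 1*8/127) = 396*((3 - 11*(-27 + 4)) - 8/127) = 396*((3 - 11*(-23)) - 8/127) = 396*((3 + 253) - 8/127) = 396*(256 - 8/127) = 396*(32504/127) = 12871584/127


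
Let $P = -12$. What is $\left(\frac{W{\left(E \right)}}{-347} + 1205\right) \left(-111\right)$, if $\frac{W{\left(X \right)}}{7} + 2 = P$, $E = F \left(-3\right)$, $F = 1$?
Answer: $- \frac{46423863}{347} \approx -1.3379 \cdot 10^{5}$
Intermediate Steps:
$E = -3$ ($E = 1 \left(-3\right) = -3$)
$W{\left(X \right)} = -98$ ($W{\left(X \right)} = -14 + 7 \left(-12\right) = -14 - 84 = -98$)
$\left(\frac{W{\left(E \right)}}{-347} + 1205\right) \left(-111\right) = \left(- \frac{98}{-347} + 1205\right) \left(-111\right) = \left(\left(-98\right) \left(- \frac{1}{347}\right) + 1205\right) \left(-111\right) = \left(\frac{98}{347} + 1205\right) \left(-111\right) = \frac{418233}{347} \left(-111\right) = - \frac{46423863}{347}$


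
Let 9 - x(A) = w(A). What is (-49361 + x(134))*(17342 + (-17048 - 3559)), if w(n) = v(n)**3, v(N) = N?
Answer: 8017063840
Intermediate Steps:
w(n) = n**3
x(A) = 9 - A**3
(-49361 + x(134))*(17342 + (-17048 - 3559)) = (-49361 + (9 - 1*134**3))*(17342 + (-17048 - 3559)) = (-49361 + (9 - 1*2406104))*(17342 - 20607) = (-49361 + (9 - 2406104))*(-3265) = (-49361 - 2406095)*(-3265) = -2455456*(-3265) = 8017063840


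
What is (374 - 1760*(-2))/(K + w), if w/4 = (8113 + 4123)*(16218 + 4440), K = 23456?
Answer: 1947/505554304 ≈ 3.8512e-6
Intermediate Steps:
w = 1011085152 (w = 4*((8113 + 4123)*(16218 + 4440)) = 4*(12236*20658) = 4*252771288 = 1011085152)
(374 - 1760*(-2))/(K + w) = (374 - 1760*(-2))/(23456 + 1011085152) = (374 + 3520)/1011108608 = 3894*(1/1011108608) = 1947/505554304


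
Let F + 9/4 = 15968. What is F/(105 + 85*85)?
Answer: 63863/29320 ≈ 2.1781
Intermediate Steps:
F = 63863/4 (F = -9/4 + 15968 = 63863/4 ≈ 15966.)
F/(105 + 85*85) = 63863/(4*(105 + 85*85)) = 63863/(4*(105 + 7225)) = (63863/4)/7330 = (63863/4)*(1/7330) = 63863/29320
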